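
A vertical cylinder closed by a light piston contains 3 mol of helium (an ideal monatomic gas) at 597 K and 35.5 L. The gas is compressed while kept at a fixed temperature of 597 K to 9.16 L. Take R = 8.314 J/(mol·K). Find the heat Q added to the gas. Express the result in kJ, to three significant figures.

Isothermal ⇒ ΔU = 0, so Q = W = nRT ln(V₂/V₁).
Q = (3)(8.314)(597) ln(9.16/35.5) = 14890 × -1.355 = -20172 J.

Q ≈ -20.2 kJ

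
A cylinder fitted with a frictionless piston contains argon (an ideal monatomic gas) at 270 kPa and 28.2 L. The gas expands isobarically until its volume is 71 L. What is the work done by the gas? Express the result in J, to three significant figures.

Isobaric: W = P ΔV.
W = (270 kPa)(71 − 28.2 L) = (270)(42.8) = 11556 J.

W ≈ 11600 J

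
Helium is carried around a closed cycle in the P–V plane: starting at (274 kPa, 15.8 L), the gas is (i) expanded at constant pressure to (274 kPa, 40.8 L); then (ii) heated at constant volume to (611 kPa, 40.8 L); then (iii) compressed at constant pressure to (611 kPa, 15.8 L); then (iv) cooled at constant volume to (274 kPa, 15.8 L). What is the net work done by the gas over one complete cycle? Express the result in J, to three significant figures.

Constant-volume legs do no work.
W(i) = (274)(40.8 − 15.8) = 6850 J; W(iii) = (611)(15.8 − 40.8) = -15275 J.
W_net = 6850 − 15275 = -8425 J (the counter-clockwise enclosed area).

W_net ≈ -8420 J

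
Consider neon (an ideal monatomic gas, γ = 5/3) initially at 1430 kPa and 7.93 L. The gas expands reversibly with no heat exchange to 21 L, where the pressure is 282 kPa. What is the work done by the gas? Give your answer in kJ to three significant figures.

W ≈ 8.13 kJ

Adiabatic: W = (P₁V₁ − P₂V₂)/(γ − 1) with γ = 5/3.
P₁V₁ = 11340 J, P₂V₂ = 5922 J.
W = (11340 − 5922) / 0.6667 = 8127 J.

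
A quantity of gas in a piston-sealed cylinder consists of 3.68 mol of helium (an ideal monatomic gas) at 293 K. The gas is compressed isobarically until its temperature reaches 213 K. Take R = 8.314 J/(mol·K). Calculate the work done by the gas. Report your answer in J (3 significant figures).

W ≈ -2450 J

Isobaric: W = P ΔV = nR ΔT.
W = (3.68)(8.314)(213 − 293) = -2448 J.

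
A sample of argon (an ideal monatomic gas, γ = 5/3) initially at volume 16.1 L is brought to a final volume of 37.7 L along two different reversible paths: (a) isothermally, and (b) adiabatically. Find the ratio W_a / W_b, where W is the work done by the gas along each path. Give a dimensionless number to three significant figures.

W_a / W_b ≈ 1.31

Path (a) isothermal: W = P₁V₁ ln(V₂/V₁) → W_a/(P₁V₁) = 0.8508.
Path (b) adiabatic: W = P₁V₁(1 − (V₁/V₂)^(γ−1))/(γ−1) → W_b/(P₁V₁) = 0.6494.
W_a / W_b = 0.8508 / 0.6494 = 1.31.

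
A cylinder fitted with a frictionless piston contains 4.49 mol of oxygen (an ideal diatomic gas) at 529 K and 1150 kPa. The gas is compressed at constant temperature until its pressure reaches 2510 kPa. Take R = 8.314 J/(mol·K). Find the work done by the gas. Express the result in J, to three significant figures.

W ≈ -15400 J

Isothermal process: W = nRT ln(V₂/V₁) = nRT ln(P₁/P₂).
W = (4.49)(8.314)(529) × ln(1150/2510)
  = 19747 × ln(0.4582) = 19747 × -0.7805
W_by_gas = -15413 J.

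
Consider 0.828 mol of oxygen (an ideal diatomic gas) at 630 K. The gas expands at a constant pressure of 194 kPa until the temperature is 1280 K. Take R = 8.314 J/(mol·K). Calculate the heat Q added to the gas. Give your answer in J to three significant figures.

Isobaric: W = nRΔT = (0.828)(8.314)(650) = 4475 J.
ΔU = nCᵥΔT with Cᵥ = 5R/2: ΔU = (0.828)(20.79)(650) = 11186 J.
Q = ΔU + W = 11186 + 4475 = 15661 J.

Q ≈ 15700 J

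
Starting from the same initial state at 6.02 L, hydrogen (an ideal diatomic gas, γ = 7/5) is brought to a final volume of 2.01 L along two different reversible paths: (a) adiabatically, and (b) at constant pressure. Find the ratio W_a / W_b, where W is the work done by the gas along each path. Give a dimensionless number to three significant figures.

Path (a) adiabatic: W = P₁V₁(1 − (V₁/V₂)^(γ−1))/(γ−1) → W_a/(P₁V₁) = -1.377.
Path (b) isobaric: W = P₁(V₂ − V₁) → W_b/(P₁V₁) = -0.6661.
W_a / W_b = -1.377 / -0.6661 = 2.067.

W_a / W_b ≈ 2.07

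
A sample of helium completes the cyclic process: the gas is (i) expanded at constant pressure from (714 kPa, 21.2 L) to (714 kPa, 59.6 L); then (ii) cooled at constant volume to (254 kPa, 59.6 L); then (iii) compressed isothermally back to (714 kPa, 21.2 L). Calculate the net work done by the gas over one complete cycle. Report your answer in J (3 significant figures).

W_net ≈ 11800 J

Leg (i): W = PΔV = (714)(59.6 − 21.2) = 27418 J.
Leg (ii): W = 0.
Leg (iii): W = PᵢVᵢ ln(V_f/Vᵢ) = (15138) ln(21.2/59.6) = -15648 J.
W_net = 27418 − 15648 = 11770 J.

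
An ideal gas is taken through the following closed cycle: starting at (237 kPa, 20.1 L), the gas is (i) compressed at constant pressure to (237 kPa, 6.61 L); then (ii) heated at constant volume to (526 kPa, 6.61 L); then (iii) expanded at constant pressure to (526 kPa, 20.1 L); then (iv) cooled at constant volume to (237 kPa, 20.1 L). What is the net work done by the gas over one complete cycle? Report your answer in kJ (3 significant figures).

Constant-volume legs do no work.
W(i) = (237)(6.61 − 20.1) = -3197 J; W(iii) = (526)(20.1 − 6.61) = 7096 J.
W_net = -3197 + 7096 = 3899 J (the clockwise enclosed area).

W_net ≈ 3.90 kJ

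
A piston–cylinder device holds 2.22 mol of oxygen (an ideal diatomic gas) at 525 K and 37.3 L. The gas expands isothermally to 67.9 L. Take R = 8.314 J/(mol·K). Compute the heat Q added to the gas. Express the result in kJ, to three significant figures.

Isothermal ⇒ ΔU = 0, so Q = W = nRT ln(V₂/V₁).
Q = (2.22)(8.314)(525) ln(67.9/37.3) = 9690 × 0.599 = 5805 J.

Q ≈ 5.80 kJ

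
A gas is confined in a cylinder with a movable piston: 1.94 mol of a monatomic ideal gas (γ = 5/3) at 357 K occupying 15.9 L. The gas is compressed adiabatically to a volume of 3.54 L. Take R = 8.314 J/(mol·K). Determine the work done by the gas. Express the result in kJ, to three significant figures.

Adiabatic: TV^(γ−1) = const with γ = 5/3.
T₂ = T₁ (V₁/V₂)^(γ−1) = 357 × (15.9/3.54)^0.667 = 357 × 2.722 = 971.8 K.
W_by = nCᵥ(T₁ − T₂) = (1.94)(12.47)(357 − 971.8) = -14875 J.

W ≈ -14.9 kJ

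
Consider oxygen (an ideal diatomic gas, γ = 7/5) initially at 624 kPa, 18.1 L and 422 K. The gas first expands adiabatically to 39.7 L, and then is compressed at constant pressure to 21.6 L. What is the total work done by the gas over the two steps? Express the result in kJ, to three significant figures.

Step 1 (adiabatic): W = (P₁V₁ − P₂V₂)/(γ−1) = (11294 − 8249)/0.4 = 7613 J.
After step 1: P = 207.8 kPa, V = 39.7 L, T = 308.2 K.
Step 2 (isobaric): W = PΔV = (207.8 kPa)(21.6 − 39.7 L) = -3761 J.
W_total = 7613 − 3761 = 3852 J.

W_total ≈ 3.85 kJ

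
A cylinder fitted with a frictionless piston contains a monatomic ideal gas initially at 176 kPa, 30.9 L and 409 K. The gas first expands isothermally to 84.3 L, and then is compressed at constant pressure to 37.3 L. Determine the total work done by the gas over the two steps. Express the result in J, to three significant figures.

Step 1 (isothermal): W = P₁V₁ ln(V₂/V₁) = (5438) ln(84.3/30.9) = 5458 J.
After step 1: P = 64.51 kPa, V = 84.3 L, T = 409 K.
Step 2 (isobaric): W = PΔV = (64.51 kPa)(37.3 − 84.3 L) = -3032 J.
W_total = 5458 − 3032 = 2426 J.

W_total ≈ 2430 J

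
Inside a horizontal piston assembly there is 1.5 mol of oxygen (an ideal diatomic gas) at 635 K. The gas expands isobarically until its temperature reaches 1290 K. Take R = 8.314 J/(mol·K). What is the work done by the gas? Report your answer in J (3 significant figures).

Isobaric: W = P ΔV = nR ΔT.
W = (1.5)(8.314)(1290 − 635) = 8169 J.

W ≈ 8170 J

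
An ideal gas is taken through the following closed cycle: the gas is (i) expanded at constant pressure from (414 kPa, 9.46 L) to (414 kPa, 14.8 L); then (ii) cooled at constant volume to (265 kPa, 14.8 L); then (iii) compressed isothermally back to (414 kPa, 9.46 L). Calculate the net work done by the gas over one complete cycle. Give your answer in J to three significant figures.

W_net ≈ 455 J

Leg (i): W = PΔV = (414)(14.8 − 9.46) = 2211 J.
Leg (ii): W = 0.
Leg (iii): W = PᵢVᵢ ln(V_f/Vᵢ) = (3922) ln(9.46/14.8) = -1755 J.
W_net = 2211 − 1755 = 455.5 J.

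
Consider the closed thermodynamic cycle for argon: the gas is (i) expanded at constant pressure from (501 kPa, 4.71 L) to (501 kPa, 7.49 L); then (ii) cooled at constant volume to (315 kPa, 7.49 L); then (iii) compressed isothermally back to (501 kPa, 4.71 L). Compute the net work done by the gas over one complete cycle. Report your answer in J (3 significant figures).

W_net ≈ 298 J

Leg (i): W = PΔV = (501)(7.49 − 4.71) = 1393 J.
Leg (ii): W = 0.
Leg (iii): W = PᵢVᵢ ln(V_f/Vᵢ) = (2359) ln(4.71/7.49) = -1094 J.
W_net = 1393 − 1094 = 298.3 J.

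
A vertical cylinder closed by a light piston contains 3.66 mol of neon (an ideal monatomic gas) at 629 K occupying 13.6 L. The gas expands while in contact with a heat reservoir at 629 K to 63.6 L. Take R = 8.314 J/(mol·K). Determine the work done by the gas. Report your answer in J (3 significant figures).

W ≈ 29500 J

Isothermal: W = nRT ln(V₂/V₁).
W = (3.66)(8.314)(629) × ln(63.6/13.6)
  = 19140 × 1.543
W_by_gas = 29524 J.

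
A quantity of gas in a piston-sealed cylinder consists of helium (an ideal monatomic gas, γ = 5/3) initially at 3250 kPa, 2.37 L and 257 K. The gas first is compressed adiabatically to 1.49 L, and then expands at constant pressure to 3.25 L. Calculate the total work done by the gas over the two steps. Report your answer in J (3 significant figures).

Step 1 (adiabatic): W = (P₁V₁ − P₂V₂)/(γ−1) = (7702 − 10496)/0.667 = -4190 J.
After step 1: P = 7044 kPa, V = 1.49 L, T = 350.2 K.
Step 2 (isobaric): W = PΔV = (7044 kPa)(3.25 − 1.49 L) = 12397 J.
W_total = -4190 + 12397 = 8208 J.

W_total ≈ 8210 J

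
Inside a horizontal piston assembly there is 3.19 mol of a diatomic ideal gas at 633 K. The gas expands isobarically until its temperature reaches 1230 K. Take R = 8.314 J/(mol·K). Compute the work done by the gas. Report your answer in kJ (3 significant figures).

Isobaric: W = P ΔV = nR ΔT.
W = (3.19)(8.314)(1230 − 633) = 15833 J.

W ≈ 15.8 kJ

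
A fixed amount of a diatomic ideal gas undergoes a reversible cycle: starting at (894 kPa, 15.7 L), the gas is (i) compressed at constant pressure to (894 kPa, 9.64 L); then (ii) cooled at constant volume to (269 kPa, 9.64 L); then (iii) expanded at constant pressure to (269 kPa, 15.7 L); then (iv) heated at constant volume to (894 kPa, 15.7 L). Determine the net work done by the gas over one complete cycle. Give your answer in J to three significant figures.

Constant-volume legs do no work.
W(i) = (894)(9.64 − 15.7) = -5418 J; W(iii) = (269)(15.7 − 9.64) = 1630 J.
W_net = -5418 + 1630 = -3787 J (the counter-clockwise enclosed area).

W_net ≈ -3790 J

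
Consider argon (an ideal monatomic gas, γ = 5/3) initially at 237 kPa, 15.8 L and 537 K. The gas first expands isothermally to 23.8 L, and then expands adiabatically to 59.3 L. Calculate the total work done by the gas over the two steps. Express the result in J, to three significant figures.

W_total ≈ 4090 J

Step 1 (isothermal): W = P₁V₁ ln(V₂/V₁) = (3745) ln(23.8/15.8) = 1534 J.
After step 1: P = 157.3 kPa, V = 23.8 L, T = 537 K.
Step 2 (adiabatic): W = (P₁V₁ − P₂V₂)/(γ−1) = (3745 − 2037)/0.667 = 2561 J.
W_total = 1534 + 2561 = 4095 J.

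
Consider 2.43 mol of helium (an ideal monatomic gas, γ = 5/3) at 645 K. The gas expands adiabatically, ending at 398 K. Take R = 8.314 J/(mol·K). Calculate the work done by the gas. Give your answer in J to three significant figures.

W ≈ 7490 J

Adiabatic ⇒ Q = 0, so W_by = −ΔU = nCᵥ(T₁ − T₂).
Cᵥ = 3R/2 = 12.47 J/(mol·K).
W = (2.43)(12.47)(645 − 398) = 7485 J.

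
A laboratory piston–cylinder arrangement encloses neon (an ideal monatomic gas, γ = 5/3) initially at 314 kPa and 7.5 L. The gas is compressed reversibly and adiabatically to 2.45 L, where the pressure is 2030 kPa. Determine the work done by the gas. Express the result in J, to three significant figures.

Adiabatic: W = (P₁V₁ − P₂V₂)/(γ − 1) with γ = 5/3.
P₁V₁ = 2355 J, P₂V₂ = 4974 J.
W = (2355 − 4974) / 0.6667 = -3928 J.

W ≈ -3930 J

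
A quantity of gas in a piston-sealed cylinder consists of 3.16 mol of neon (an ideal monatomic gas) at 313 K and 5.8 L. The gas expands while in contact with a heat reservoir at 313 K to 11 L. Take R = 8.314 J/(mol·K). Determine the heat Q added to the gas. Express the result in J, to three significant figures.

Isothermal ⇒ ΔU = 0, so Q = W = nRT ln(V₂/V₁).
Q = (3.16)(8.314)(313) ln(11/5.8) = 8223 × 0.64 = 5263 J.

Q ≈ 5260 J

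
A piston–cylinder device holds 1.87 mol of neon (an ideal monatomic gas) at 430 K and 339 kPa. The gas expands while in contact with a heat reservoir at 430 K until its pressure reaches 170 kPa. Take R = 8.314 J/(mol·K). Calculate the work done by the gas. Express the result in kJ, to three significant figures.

W ≈ 4.61 kJ

Isothermal process: W = nRT ln(V₂/V₁) = nRT ln(P₁/P₂).
W = (1.87)(8.314)(430) × ln(339/170)
  = 6685 × ln(1.994) = 6685 × 0.6902
W_by_gas = 4614 J.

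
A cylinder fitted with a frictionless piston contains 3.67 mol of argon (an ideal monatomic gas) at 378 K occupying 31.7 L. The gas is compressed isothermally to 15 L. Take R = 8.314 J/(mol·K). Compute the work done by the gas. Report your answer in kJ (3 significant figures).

W ≈ -8.63 kJ

Isothermal: W = nRT ln(V₂/V₁).
W = (3.67)(8.314)(378) × ln(15/31.7)
  = 11534 × -0.7483
W_by_gas = -8630 J.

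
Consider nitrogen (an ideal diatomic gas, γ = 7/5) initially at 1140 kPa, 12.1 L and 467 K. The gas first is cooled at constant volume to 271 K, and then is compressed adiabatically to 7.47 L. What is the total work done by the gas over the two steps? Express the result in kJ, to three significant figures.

Step 1 (isochoric): W = 0 (constant volume).
After step 1: P = 661.5 kPa (V unchanged).
Step 2 (adiabatic): W = (P₁V₁ − P₂V₂)/(γ−1) = (8005 − 9708)/0.4 = -4258 J.
W_total = 0 − 4258 = -4258 J.

W_total ≈ -4.26 kJ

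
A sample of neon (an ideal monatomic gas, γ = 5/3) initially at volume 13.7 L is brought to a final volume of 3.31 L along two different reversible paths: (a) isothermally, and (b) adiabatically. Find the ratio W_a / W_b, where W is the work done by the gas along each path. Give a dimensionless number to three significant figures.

Path (a) isothermal: W = P₁V₁ ln(V₂/V₁) → W_a/(P₁V₁) = -1.42.
Path (b) adiabatic: W = P₁V₁(1 − (V₁/V₂)^(γ−1))/(γ−1) → W_b/(P₁V₁) = -2.367.
W_a / W_b = -1.42 / -2.367 = 0.6002.

W_a / W_b ≈ 0.600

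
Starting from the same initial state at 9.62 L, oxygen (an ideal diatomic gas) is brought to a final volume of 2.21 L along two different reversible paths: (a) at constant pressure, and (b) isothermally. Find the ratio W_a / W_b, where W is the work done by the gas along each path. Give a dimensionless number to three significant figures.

W_a / W_b ≈ 0.524

Path (a) isobaric: W = P₁(V₂ − V₁) → W_a/(P₁V₁) = -0.7703.
Path (b) isothermal: W = P₁V₁ ln(V₂/V₁) → W_b/(P₁V₁) = -1.471.
W_a / W_b = -0.7703 / -1.471 = 0.5237.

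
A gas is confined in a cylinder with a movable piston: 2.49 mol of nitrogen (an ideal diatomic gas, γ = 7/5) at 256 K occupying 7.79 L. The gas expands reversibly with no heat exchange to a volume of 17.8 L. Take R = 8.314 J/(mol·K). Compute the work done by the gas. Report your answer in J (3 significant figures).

W ≈ 3730 J

Adiabatic: TV^(γ−1) = const with γ = 7/5.
T₂ = T₁ (V₁/V₂)^(γ−1) = 256 × (7.79/17.8)^0.4 = 256 × 0.7185 = 183.9 K.
W_by = nCᵥ(T₁ − T₂) = (2.49)(20.79)(256 − 183.9) = 3729 J.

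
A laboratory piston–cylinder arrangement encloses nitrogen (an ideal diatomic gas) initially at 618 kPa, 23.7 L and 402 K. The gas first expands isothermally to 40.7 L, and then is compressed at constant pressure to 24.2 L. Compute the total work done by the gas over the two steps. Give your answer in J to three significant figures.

W_total ≈ 1980 J

Step 1 (isothermal): W = P₁V₁ ln(V₂/V₁) = (14647) ln(40.7/23.7) = 7920 J.
After step 1: P = 359.9 kPa, V = 40.7 L, T = 402 K.
Step 2 (isobaric): W = PΔV = (359.9 kPa)(24.2 − 40.7 L) = -5938 J.
W_total = 7920 − 5938 = 1982 J.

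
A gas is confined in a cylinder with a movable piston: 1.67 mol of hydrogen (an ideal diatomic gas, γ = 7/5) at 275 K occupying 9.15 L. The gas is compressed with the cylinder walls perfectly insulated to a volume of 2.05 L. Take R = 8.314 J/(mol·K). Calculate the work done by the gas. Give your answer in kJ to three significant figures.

W ≈ -7.82 kJ

Adiabatic: TV^(γ−1) = const with γ = 7/5.
T₂ = T₁ (V₁/V₂)^(γ−1) = 275 × (9.15/2.05)^0.4 = 275 × 1.819 = 500.3 K.
W_by = nCᵥ(T₁ − T₂) = (1.67)(20.79)(275 − 500.3) = -7819 J.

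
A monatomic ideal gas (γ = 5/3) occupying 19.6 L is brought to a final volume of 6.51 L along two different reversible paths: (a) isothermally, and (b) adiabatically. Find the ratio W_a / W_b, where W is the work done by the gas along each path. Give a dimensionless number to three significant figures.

W_a / W_b ≈ 0.677

Path (a) isothermal: W = P₁V₁ ln(V₂/V₁) → W_a/(P₁V₁) = -1.102.
Path (b) adiabatic: W = P₁V₁(1 − (V₁/V₂)^(γ−1))/(γ−1) → W_b/(P₁V₁) = -1.628.
W_a / W_b = -1.102 / -1.628 = 0.6772.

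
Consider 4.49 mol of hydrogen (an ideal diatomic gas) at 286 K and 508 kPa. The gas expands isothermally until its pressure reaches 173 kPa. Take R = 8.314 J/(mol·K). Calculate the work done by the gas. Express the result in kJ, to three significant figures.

Isothermal process: W = nRT ln(V₂/V₁) = nRT ln(P₁/P₂).
W = (4.49)(8.314)(286) × ln(508/173)
  = 10676 × ln(2.936) = 10676 × 1.077
W_by_gas = 11500 J.

W ≈ 11.5 kJ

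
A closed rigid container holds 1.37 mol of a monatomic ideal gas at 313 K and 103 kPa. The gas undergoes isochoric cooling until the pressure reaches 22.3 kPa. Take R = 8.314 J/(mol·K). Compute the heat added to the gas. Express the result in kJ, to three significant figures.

Q ≈ -4.19 kJ

Constant volume ⇒ W = 0, so Q = ΔU = nCᵥΔT with Cᵥ = 3R/2 = 12.47 J/(mol·K).
At constant V, T₂/T₁ = P₂/P₁ ⇒ ΔT = T₁(P₂/P₁ − 1) = 313·(22.3/103 − 1) = -245.2 K.
ΔU = (1.37)(12.47)(-245.2) = -4190 J.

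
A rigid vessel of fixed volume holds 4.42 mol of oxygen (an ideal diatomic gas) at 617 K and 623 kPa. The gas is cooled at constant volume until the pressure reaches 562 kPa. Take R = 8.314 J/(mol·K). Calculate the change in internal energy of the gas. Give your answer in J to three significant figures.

ΔU ≈ -5550 J

Constant volume ⇒ W = 0, so Q = ΔU = nCᵥΔT with Cᵥ = 5R/2 = 20.79 J/(mol·K).
At constant V, T₂/T₁ = P₂/P₁ ⇒ ΔT = T₁(P₂/P₁ − 1) = 617·(562/623 − 1) = -60.41 K.
ΔU = (4.42)(20.79)(-60.41) = -5550 J.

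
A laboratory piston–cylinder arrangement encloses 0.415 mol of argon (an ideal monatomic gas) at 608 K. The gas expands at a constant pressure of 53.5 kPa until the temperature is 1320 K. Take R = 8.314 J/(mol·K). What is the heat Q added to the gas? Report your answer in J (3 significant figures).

Isobaric: W = nRΔT = (0.415)(8.314)(712) = 2457 J.
ΔU = nCᵥΔT with Cᵥ = 3R/2: ΔU = (0.415)(12.47)(712) = 3685 J.
Q = ΔU + W = 3685 + 2457 = 6142 J.

Q ≈ 6140 J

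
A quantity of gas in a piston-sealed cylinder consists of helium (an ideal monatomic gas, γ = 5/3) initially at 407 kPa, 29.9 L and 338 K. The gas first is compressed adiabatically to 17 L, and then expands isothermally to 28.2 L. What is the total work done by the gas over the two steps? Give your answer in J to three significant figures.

Step 1 (adiabatic): W = (P₁V₁ − P₂V₂)/(γ−1) = (12169 − 17732)/0.667 = -8343 J.
After step 1: P = 1043 kPa, V = 17 L, T = 492.5 K.
Step 2 (isothermal): W = P₁V₁ ln(V₂/V₁) = (17732) ln(28.2/17) = 8974 J.
W_total = -8343 + 8974 = 630.7 J.

W_total ≈ 631 J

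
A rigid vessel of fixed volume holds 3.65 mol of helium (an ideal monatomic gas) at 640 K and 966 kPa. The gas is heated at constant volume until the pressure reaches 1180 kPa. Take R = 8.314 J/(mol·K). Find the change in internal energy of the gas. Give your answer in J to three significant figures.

Constant volume ⇒ W = 0, so Q = ΔU = nCᵥΔT with Cᵥ = 3R/2 = 12.47 J/(mol·K).
At constant V, T₂/T₁ = P₂/P₁ ⇒ ΔT = T₁(P₂/P₁ − 1) = 640·(1180/966 − 1) = 141.8 K.
ΔU = (3.65)(12.47)(141.8) = 6454 J.

ΔU ≈ 6450 J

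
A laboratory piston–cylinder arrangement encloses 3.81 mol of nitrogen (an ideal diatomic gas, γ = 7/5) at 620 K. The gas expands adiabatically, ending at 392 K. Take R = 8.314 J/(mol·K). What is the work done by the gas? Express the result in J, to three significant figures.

W ≈ 18100 J

Adiabatic ⇒ Q = 0, so W_by = −ΔU = nCᵥ(T₁ − T₂).
Cᵥ = 5R/2 = 20.79 J/(mol·K).
W = (3.81)(20.79)(620 − 392) = 18056 J.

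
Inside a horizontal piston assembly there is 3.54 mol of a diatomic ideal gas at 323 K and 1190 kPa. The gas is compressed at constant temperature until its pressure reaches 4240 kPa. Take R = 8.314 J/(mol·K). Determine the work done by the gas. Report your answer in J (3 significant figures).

Isothermal process: W = nRT ln(V₂/V₁) = nRT ln(P₁/P₂).
W = (3.54)(8.314)(323) × ln(1190/4240)
  = 9506 × ln(0.2807) = 9506 × -1.271
W_by_gas = -12079 J.

W ≈ -12100 J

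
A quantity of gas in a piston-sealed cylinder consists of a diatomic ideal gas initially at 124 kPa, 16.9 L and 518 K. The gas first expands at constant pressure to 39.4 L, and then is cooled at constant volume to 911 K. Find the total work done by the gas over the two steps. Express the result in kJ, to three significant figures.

Step 1 (isobaric): W = PΔV = (124 kPa)(39.4 − 16.9 L) = 2790 J.
Step 2 (isochoric): W = 0 (constant volume).
W_total = 2790 + 0 = 2790 J.

W_total ≈ 2.79 kJ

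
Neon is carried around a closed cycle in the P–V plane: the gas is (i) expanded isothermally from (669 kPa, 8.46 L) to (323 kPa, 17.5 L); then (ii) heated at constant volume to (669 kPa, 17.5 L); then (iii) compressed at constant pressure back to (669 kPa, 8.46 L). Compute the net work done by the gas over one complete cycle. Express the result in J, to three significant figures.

W_net ≈ -1930 J

Leg (i): W = PᵢVᵢ ln(V_f/Vᵢ) = (5660) ln(17.5/8.46) = 4114 J.
Leg (ii): W = 0.
Leg (iii): W = PΔV = (669)(8.46 − 17.5) = -6048 J.
W_net = 4114 − 6048 = -1934 J.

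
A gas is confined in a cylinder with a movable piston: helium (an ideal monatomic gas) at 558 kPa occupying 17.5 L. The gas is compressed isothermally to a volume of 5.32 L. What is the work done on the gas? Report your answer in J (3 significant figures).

Isothermal: W = nRT ln(V₂/V₁) = P₁V₁ ln(V₂/V₁).
P₁V₁ = (558 kPa)(17.5 L) = 9765 J.
W = 9765 × ln(5.32/17.5) = 9765 × -1.191
W_by_gas = -11627 J; work on gas = −W_by = 11627 J.

W ≈ 11600 J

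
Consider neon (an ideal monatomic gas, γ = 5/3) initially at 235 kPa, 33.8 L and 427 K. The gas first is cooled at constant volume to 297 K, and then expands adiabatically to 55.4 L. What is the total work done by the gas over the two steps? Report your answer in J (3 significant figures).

W_total ≈ 2330 J

Step 1 (isochoric): W = 0 (constant volume).
After step 1: P = 163.5 kPa (V unchanged).
Step 2 (adiabatic): W = (P₁V₁ − P₂V₂)/(γ−1) = (5525 − 3974)/0.667 = 2326 J.
W_total = 0 + 2326 = 2326 J.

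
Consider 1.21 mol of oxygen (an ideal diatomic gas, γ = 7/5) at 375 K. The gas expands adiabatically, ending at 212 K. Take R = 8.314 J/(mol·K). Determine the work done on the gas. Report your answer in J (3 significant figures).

W ≈ -4100 J

Adiabatic ⇒ Q = 0, so W_by = −ΔU = nCᵥ(T₁ − T₂).
Cᵥ = 5R/2 = 20.79 J/(mol·K).
W = (1.21)(20.79)(375 − 212) = 4099 J.
Work on gas = −W_by = -4099 J.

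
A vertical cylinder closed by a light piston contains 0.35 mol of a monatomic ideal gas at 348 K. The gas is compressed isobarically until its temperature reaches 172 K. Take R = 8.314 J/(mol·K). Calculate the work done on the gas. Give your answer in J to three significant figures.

Isobaric: W = P ΔV = nR ΔT.
W = (0.35)(8.314)(172 − 348) = -512.1 J.
Work on gas = −W_by = 512.1 J.

W ≈ 512 J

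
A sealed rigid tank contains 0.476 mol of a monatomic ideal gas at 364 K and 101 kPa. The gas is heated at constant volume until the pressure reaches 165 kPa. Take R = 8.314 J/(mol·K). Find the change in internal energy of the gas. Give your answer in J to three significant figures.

ΔU ≈ 1370 J

Constant volume ⇒ W = 0, so Q = ΔU = nCᵥΔT with Cᵥ = 3R/2 = 12.47 J/(mol·K).
At constant V, T₂/T₁ = P₂/P₁ ⇒ ΔT = T₁(P₂/P₁ − 1) = 364·(165/101 − 1) = 230.7 K.
ΔU = (0.476)(12.47)(230.7) = 1369 J.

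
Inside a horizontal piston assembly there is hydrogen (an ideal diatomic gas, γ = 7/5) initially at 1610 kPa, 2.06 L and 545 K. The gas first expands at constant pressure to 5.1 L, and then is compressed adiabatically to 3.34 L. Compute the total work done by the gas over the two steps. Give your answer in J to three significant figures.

W_total ≈ 1110 J

Step 1 (isobaric): W = PΔV = (1610 kPa)(5.1 − 2.06 L) = 4894 J.
After step 1: P = 1610 kPa, V = 5.1 L, T = 1349 K.
Step 2 (adiabatic): W = (P₁V₁ − P₂V₂)/(γ−1) = (8211 − 9726)/0.4 = -3787 J.
W_total = 4894 − 3787 = 1107 J.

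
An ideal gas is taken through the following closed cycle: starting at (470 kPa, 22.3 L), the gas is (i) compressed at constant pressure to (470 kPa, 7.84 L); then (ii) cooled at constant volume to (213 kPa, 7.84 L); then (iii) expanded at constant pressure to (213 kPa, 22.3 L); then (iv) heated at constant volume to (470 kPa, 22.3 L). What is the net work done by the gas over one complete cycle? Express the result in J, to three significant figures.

Constant-volume legs do no work.
W(i) = (470)(7.84 − 22.3) = -6796 J; W(iii) = (213)(22.3 − 7.84) = 3080 J.
W_net = -6796 + 3080 = -3716 J (the counter-clockwise enclosed area).

W_net ≈ -3720 J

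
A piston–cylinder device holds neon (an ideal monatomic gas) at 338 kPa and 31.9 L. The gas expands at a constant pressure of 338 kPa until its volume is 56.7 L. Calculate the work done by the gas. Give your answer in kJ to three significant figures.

Isobaric: W = P ΔV.
W = (338 kPa)(56.7 − 31.9 L) = (338)(24.8) = 8382 J.

W ≈ 8.38 kJ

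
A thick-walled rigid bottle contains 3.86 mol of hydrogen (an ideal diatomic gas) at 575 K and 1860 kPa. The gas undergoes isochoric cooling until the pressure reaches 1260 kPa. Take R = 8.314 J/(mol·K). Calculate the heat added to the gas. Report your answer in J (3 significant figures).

Q ≈ -14900 J

Constant volume ⇒ W = 0, so Q = ΔU = nCᵥΔT with Cᵥ = 5R/2 = 20.79 J/(mol·K).
At constant V, T₂/T₁ = P₂/P₁ ⇒ ΔT = T₁(P₂/P₁ − 1) = 575·(1260/1860 − 1) = -185.5 K.
ΔU = (3.86)(20.79)(-185.5) = -14881 J.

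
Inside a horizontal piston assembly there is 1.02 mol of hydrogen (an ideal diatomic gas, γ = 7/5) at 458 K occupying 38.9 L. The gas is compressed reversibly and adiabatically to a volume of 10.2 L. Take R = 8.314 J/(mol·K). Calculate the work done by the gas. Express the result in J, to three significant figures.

W ≈ -6880 J

Adiabatic: TV^(γ−1) = const with γ = 7/5.
T₂ = T₁ (V₁/V₂)^(γ−1) = 458 × (38.9/10.2)^0.4 = 458 × 1.708 = 782.4 K.
W_by = nCᵥ(T₁ − T₂) = (1.02)(20.79)(458 − 782.4) = -6877 J.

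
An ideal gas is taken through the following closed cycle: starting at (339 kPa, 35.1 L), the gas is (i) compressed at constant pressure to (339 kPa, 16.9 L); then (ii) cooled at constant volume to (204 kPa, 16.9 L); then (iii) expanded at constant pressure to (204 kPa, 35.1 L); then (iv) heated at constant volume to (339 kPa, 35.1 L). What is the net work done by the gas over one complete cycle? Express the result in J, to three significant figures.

Constant-volume legs do no work.
W(i) = (339)(16.9 − 35.1) = -6170 J; W(iii) = (204)(35.1 − 16.9) = 3713 J.
W_net = -6170 + 3713 = -2457 J (the counter-clockwise enclosed area).

W_net ≈ -2460 J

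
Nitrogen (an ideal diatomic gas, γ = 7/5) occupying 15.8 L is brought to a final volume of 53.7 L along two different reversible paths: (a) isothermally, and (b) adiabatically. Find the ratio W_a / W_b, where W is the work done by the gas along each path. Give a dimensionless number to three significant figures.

W_a / W_b ≈ 1.26

Path (a) isothermal: W = P₁V₁ ln(V₂/V₁) → W_a/(P₁V₁) = 1.223.
Path (b) adiabatic: W = P₁V₁(1 − (V₁/V₂)^(γ−1))/(γ−1) → W_b/(P₁V₁) = 0.9675.
W_a / W_b = 1.223 / 0.9675 = 1.265.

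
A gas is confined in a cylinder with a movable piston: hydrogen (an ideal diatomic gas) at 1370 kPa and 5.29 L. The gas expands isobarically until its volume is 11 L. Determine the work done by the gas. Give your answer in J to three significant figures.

Isobaric: W = P ΔV.
W = (1370 kPa)(11 − 5.29 L) = (1370)(5.71) = 7823 J.

W ≈ 7820 J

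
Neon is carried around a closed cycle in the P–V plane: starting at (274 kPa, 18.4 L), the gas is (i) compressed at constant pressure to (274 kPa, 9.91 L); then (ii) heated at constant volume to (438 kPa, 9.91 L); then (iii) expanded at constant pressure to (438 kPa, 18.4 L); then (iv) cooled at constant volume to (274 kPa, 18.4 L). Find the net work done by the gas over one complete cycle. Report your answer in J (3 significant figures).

W_net ≈ 1390 J

Constant-volume legs do no work.
W(i) = (274)(9.91 − 18.4) = -2326 J; W(iii) = (438)(18.4 − 9.91) = 3719 J.
W_net = -2326 + 3719 = 1392 J (the clockwise enclosed area).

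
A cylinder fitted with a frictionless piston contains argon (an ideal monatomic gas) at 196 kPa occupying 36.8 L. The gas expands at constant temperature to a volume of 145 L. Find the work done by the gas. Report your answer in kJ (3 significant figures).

Isothermal: W = nRT ln(V₂/V₁) = P₁V₁ ln(V₂/V₁).
P₁V₁ = (196 kPa)(36.8 L) = 7213 J.
W = 7213 × ln(145/36.8) = 7213 × 1.371
W_by_gas = 9890 J.

W ≈ 9.89 kJ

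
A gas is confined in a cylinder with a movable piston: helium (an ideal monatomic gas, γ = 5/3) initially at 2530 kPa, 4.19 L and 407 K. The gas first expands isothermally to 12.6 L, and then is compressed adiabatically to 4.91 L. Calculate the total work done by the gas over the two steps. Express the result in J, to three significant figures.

Step 1 (isothermal): W = P₁V₁ ln(V₂/V₁) = (10601) ln(12.6/4.19) = 11671 J.
After step 1: P = 841.3 kPa, V = 12.6 L, T = 407 K.
Step 2 (adiabatic): W = (P₁V₁ − P₂V₂)/(γ−1) = (10601 − 19870)/0.667 = -13904 J.
W_total = 11671 − 13904 = -2232 J.

W_total ≈ -2230 J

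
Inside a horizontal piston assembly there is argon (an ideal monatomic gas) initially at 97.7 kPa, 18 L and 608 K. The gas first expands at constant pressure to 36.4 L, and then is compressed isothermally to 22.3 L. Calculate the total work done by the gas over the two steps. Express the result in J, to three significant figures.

W_total ≈ 55.2 J

Step 1 (isobaric): W = PΔV = (97.7 kPa)(36.4 − 18 L) = 1798 J.
After step 1: P = 97.7 kPa, V = 36.4 L, T = 1230 K.
Step 2 (isothermal): W = P₁V₁ ln(V₂/V₁) = (3556) ln(22.3/36.4) = -1743 J.
W_total = 1798 − 1743 = 55.17 J.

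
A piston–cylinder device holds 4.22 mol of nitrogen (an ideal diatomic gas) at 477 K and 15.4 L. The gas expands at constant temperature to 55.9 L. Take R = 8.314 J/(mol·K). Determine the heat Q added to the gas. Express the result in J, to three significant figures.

Q ≈ 21600 J

Isothermal ⇒ ΔU = 0, so Q = W = nRT ln(V₂/V₁).
Q = (4.22)(8.314)(477) ln(55.9/15.4) = 16736 × 1.289 = 21575 J.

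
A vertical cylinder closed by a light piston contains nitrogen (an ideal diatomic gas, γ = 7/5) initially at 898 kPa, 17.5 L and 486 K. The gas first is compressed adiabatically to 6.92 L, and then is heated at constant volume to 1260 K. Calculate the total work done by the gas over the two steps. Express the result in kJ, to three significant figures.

W_total ≈ -17.7 kJ

Step 1 (adiabatic): W = (P₁V₁ − P₂V₂)/(γ−1) = (15715 − 22777)/0.4 = -17654 J.
Step 2 (isochoric): W = 0 (constant volume).
W_total = -17654 + 0 = -17654 J.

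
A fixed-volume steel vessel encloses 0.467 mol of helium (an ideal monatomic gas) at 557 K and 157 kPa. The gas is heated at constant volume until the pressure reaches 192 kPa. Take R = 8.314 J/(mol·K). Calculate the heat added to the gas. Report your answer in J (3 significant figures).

Constant volume ⇒ W = 0, so Q = ΔU = nCᵥΔT with Cᵥ = 3R/2 = 12.47 J/(mol·K).
At constant V, T₂/T₁ = P₂/P₁ ⇒ ΔT = T₁(P₂/P₁ − 1) = 557·(192/157 − 1) = 124.2 K.
ΔU = (0.467)(12.47)(124.2) = 723.2 J.

Q ≈ 723 J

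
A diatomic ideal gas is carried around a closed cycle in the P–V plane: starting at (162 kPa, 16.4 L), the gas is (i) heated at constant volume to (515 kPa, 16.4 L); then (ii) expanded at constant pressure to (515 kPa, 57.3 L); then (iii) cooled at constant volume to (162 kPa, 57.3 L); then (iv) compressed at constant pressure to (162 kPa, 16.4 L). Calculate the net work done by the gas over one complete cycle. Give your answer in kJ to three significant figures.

W_net ≈ 14.4 kJ

Constant-volume legs do no work.
W(ii) = (515)(57.3 − 16.4) = 21064 J; W(iv) = (162)(16.4 − 57.3) = -6626 J.
W_net = 21064 − 6626 = 14438 J (the clockwise enclosed area).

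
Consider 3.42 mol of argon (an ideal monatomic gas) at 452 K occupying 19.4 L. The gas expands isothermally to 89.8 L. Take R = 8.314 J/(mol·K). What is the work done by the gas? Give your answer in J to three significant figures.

W ≈ 19700 J

Isothermal: W = nRT ln(V₂/V₁).
W = (3.42)(8.314)(452) × ln(89.8/19.4)
  = 12852 × 1.532
W_by_gas = 19693 J.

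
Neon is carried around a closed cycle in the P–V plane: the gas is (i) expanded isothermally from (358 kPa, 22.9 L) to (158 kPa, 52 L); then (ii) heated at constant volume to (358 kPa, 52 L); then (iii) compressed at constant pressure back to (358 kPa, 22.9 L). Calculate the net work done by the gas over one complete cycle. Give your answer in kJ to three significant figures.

W_net ≈ -3.69 kJ

Leg (i): W = PᵢVᵢ ln(V_f/Vᵢ) = (8198) ln(52/22.9) = 6723 J.
Leg (ii): W = 0.
Leg (iii): W = PΔV = (358)(22.9 − 52) = -10418 J.
W_net = 6723 − 10418 = -3694 J.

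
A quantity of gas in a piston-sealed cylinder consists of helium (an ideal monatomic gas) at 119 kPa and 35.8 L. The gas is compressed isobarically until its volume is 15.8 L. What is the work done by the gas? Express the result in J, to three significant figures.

W ≈ -2380 J

Isobaric: W = P ΔV.
W = (119 kPa)(15.8 − 35.8 L) = (119)(-20) = -2380 J.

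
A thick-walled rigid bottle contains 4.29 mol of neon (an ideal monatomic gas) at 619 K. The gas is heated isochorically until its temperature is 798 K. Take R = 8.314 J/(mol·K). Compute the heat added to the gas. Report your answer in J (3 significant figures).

Constant volume ⇒ W = 0, so Q = ΔU = nCᵥΔT with Cᵥ = 3R/2 = 12.47 J/(mol·K).
ΔU = (4.29)(12.47)(798 − 619) = 9577 J.

Q ≈ 9580 J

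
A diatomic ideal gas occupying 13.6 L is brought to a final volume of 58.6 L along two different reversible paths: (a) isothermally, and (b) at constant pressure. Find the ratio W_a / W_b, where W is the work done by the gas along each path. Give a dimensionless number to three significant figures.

Path (a) isothermal: W = P₁V₁ ln(V₂/V₁) → W_a/(P₁V₁) = 1.461.
Path (b) isobaric: W = P₁(V₂ − V₁) → W_b/(P₁V₁) = 3.309.
W_a / W_b = 1.461 / 3.309 = 0.4414.

W_a / W_b ≈ 0.441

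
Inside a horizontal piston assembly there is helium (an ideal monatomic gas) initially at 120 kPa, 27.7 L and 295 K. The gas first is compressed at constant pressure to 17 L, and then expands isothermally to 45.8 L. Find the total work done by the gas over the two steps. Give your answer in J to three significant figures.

Step 1 (isobaric): W = PΔV = (120 kPa)(17 − 27.7 L) = -1284 J.
After step 1: P = 120 kPa, V = 17 L, T = 181 K.
Step 2 (isothermal): W = P₁V₁ ln(V₂/V₁) = (2040) ln(45.8/17) = 2022 J.
W_total = -1284 + 2022 = 737.8 J.

W_total ≈ 738 J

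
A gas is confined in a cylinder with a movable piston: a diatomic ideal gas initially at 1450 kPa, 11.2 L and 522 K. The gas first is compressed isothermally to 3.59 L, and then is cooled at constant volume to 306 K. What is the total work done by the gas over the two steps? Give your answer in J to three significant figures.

W_total ≈ -18500 J

Step 1 (isothermal): W = P₁V₁ ln(V₂/V₁) = (16240) ln(3.59/11.2) = -18477 J.
Step 2 (isochoric): W = 0 (constant volume).
W_total = -18477 + 0 = -18477 J.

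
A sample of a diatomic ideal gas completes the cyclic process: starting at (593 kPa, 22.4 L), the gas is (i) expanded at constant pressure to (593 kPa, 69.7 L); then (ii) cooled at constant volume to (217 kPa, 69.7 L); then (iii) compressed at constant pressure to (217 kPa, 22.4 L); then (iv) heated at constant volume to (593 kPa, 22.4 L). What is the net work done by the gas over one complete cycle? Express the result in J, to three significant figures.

W_net ≈ 17800 J

Constant-volume legs do no work.
W(i) = (593)(69.7 − 22.4) = 28049 J; W(iii) = (217)(22.4 − 69.7) = -10264 J.
W_net = 28049 − 10264 = 17785 J (the clockwise enclosed area).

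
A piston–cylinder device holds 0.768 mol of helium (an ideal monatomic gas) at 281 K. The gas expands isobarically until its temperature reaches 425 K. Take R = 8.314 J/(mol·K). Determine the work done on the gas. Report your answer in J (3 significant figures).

W ≈ -919 J

Isobaric: W = P ΔV = nR ΔT.
W = (0.768)(8.314)(425 − 281) = 919.5 J.
Work on gas = −W_by = -919.5 J.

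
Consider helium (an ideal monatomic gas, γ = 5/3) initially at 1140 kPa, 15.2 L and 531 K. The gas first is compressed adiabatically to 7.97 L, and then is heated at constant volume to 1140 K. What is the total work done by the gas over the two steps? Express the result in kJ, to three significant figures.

W_total ≈ -14.0 kJ

Step 1 (adiabatic): W = (P₁V₁ − P₂V₂)/(γ−1) = (17328 − 26648)/0.667 = -13981 J.
Step 2 (isochoric): W = 0 (constant volume).
W_total = -13981 + 0 = -13981 J.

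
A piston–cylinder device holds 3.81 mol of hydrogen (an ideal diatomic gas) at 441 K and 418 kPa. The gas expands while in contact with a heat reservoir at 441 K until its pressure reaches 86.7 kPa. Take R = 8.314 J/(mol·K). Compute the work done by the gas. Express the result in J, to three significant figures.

Isothermal process: W = nRT ln(V₂/V₁) = nRT ln(P₁/P₂).
W = (3.81)(8.314)(441) × ln(418/86.7)
  = 13969 × ln(4.821) = 13969 × 1.573
W_by_gas = 21974 J.

W ≈ 22000 J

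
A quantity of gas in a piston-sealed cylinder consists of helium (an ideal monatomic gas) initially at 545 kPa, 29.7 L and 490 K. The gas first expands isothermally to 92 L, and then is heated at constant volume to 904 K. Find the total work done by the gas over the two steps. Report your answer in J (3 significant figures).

Step 1 (isothermal): W = P₁V₁ ln(V₂/V₁) = (16186) ln(92/29.7) = 18301 J.
Step 2 (isochoric): W = 0 (constant volume).
W_total = 18301 + 0 = 18301 J.

W_total ≈ 18300 J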